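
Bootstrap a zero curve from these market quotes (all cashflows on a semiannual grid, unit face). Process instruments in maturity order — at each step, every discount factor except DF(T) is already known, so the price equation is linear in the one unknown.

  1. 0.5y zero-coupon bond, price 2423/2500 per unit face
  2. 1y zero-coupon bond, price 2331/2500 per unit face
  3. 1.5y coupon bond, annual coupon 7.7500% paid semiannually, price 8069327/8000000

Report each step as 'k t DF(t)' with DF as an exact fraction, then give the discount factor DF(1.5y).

1 1/2 2423/2500
2 1 2331/2500
3 3/2 9001/10000
DF(1.5y) = 9001/10000 ≈ 0.900100

step 1 [0.5y] zero: DF = P = 2423/2500 ≈ 0.969200
step 2 [1y] zero: DF = P = 2331/2500 ≈ 0.932400
step 3 [1.5y] bond c/2=31/800: DF=(8069327/8000000 − 31/800·(0.969200+0.932400))/(1+31/800) = 9001/10000 ≈ 0.900100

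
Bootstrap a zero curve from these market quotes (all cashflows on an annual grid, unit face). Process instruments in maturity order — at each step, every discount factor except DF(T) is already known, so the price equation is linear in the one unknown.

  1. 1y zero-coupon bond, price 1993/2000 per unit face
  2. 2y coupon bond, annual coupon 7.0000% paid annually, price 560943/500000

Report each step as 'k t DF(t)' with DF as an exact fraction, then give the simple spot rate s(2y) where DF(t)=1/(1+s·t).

step 1 [1y] zero: DF = P = 1993/2000 ≈ 0.996500
step 2 [2y] bond c/1=7/100: DF=(560943/500000 − 7/100·(0.996500))/(1+7/100) = 9833/10000 ≈ 0.983300

1 1 1993/2000
2 2 9833/10000
s(2y) = (1/(9833/10000) − 1)/(2) = 167/19666 ≈ 0.8492%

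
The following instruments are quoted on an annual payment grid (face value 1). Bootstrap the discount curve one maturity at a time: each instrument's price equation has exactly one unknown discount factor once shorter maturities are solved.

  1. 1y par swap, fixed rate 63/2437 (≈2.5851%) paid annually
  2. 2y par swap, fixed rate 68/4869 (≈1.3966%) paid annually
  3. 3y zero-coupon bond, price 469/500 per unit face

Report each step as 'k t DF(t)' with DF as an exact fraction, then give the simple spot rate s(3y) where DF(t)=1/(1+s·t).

step 1 [1y] swap r/1=63/2437: DF=(1 − 63/2437·(0))/(1+63/2437) = 2437/2500 ≈ 0.974800
step 2 [2y] swap r/1=68/4869: DF=(1 − 68/4869·(0.974800))/(1+68/4869) = 608/625 ≈ 0.972800
step 3 [3y] zero: DF = P = 469/500 ≈ 0.938000

1 1 2437/2500
2 2 608/625
3 3 469/500
s(3y) = (1/(469/500) − 1)/(3) = 31/1407 ≈ 2.2033%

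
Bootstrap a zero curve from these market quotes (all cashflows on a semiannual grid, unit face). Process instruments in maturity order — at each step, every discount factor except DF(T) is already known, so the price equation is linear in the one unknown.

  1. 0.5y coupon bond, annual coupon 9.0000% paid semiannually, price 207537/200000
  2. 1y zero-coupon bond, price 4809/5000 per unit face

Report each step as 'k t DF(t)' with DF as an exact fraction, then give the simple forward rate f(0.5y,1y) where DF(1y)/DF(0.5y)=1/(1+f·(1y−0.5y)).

step 1 [0.5y] bond c/2=9/200: DF=(207537/200000 − 9/200·(0))/(1+9/200) = 993/1000 ≈ 0.993000
step 2 [1y] zero: DF = P = 4809/5000 ≈ 0.961800

1 1/2 993/1000
2 1 4809/5000
f(0.5y,1y) = ((993/1000)/(4809/5000) − 1)/(1/2) = 104/1603 ≈ 6.4878%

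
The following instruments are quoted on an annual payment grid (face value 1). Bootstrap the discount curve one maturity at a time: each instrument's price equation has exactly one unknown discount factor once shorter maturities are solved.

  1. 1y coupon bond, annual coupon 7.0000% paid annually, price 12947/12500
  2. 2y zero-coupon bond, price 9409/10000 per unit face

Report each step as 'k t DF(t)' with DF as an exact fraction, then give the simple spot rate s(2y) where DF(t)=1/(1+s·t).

1 1 121/125
2 2 9409/10000
s(2y) = (1/(9409/10000) − 1)/(2) = 591/18818 ≈ 3.1406%

step 1 [1y] bond c/1=7/100: DF=(12947/12500 − 7/100·(0))/(1+7/100) = 121/125 ≈ 0.968000
step 2 [2y] zero: DF = P = 9409/10000 ≈ 0.940900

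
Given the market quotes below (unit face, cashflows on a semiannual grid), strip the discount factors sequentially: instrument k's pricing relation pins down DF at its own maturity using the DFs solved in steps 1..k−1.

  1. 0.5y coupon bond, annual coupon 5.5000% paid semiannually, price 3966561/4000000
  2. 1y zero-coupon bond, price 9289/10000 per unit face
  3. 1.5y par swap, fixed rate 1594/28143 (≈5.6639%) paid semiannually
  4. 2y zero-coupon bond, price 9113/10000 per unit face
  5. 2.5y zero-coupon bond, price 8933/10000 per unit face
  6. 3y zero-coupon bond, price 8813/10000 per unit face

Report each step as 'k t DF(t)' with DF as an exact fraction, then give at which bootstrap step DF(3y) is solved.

step 1 [0.5y] bond c/2=11/400: DF=(3966561/4000000 − 11/400·(0))/(1+11/400) = 9651/10000 ≈ 0.965100
step 2 [1y] zero: DF = P = 9289/10000 ≈ 0.928900
step 3 [1.5y] swap r/2=797/28143: DF=(1 − 797/28143·(0.965100+0.928900))/(1+797/28143) = 9203/10000 ≈ 0.920300
step 4 [2y] zero: DF = P = 9113/10000 ≈ 0.911300
step 5 [2.5y] zero: DF = P = 8933/10000 ≈ 0.893300
step 6 [3y] zero: DF = P = 8813/10000 ≈ 0.881300

1 1/2 9651/10000
2 1 9289/10000
3 3/2 9203/10000
4 2 9113/10000
5 5/2 8933/10000
6 3 8813/10000
DF(3y) is solved at step 6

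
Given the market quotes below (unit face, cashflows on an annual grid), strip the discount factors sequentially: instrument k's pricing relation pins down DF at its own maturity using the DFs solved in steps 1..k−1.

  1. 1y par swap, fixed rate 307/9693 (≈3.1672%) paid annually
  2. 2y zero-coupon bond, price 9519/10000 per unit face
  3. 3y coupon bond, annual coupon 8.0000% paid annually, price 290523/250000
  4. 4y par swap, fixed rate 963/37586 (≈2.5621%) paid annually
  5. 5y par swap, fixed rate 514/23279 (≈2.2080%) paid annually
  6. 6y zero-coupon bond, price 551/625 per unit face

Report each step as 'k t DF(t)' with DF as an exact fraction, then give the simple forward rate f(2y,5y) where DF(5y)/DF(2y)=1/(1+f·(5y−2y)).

step 1 [1y] swap r/1=307/9693: DF=(1 − 307/9693·(0))/(1+307/9693) = 9693/10000 ≈ 0.969300
step 2 [2y] zero: DF = P = 9519/10000 ≈ 0.951900
step 3 [3y] bond c/1=2/25: DF=(290523/250000 − 2/25·(0.969300+0.951900))/(1+2/25) = 9337/10000 ≈ 0.933700
step 4 [4y] swap r/1=963/37586: DF=(1 − 963/37586·(0.969300+0.951900+0.933700))/(1+963/37586) = 9037/10000 ≈ 0.903700
step 5 [5y] swap r/1=514/23279: DF=(1 − 514/23279·(0.969300+0.951900+0.933700+0.903700))/(1+514/23279) = 2243/2500 ≈ 0.897200
step 6 [6y] zero: DF = P = 551/625 ≈ 0.881600

1 1 9693/10000
2 2 9519/10000
3 3 9337/10000
4 4 9037/10000
5 5 2243/2500
6 6 551/625
f(2y,5y) = ((9519/10000)/(2243/2500) − 1)/(3) = 547/26916 ≈ 2.0322%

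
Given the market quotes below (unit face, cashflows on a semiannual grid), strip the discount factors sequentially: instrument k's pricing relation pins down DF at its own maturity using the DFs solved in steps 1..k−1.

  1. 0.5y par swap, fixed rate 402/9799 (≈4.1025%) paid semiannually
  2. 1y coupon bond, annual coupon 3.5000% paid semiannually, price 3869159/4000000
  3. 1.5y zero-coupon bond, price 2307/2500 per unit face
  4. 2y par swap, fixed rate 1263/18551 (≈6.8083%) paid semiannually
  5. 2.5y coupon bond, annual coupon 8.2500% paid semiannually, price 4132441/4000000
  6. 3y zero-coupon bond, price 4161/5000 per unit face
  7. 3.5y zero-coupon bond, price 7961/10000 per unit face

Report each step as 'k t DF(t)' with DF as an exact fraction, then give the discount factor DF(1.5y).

step 1 [0.5y] swap r/2=201/9799: DF=(1 − 201/9799·(0))/(1+201/9799) = 9799/10000 ≈ 0.979900
step 2 [1y] bond c/2=7/400: DF=(3869159/4000000 − 7/400·(0.979900))/(1+7/400) = 4669/5000 ≈ 0.933800
step 3 [1.5y] zero: DF = P = 2307/2500 ≈ 0.922800
step 4 [2y] swap r/2=1263/37102: DF=(1 − 1263/37102·(0.979900+0.933800+0.922800))/(1+1263/37102) = 8737/10000 ≈ 0.873700
step 5 [2.5y] bond c/2=33/800: DF=(4132441/4000000 − 33/800·(0.979900+0.933800+0.922800+0.873700))/(1+33/800) = 2113/2500 ≈ 0.845200
step 6 [3y] zero: DF = P = 4161/5000 ≈ 0.832200
step 7 [3.5y] zero: DF = P = 7961/10000 ≈ 0.796100

1 1/2 9799/10000
2 1 4669/5000
3 3/2 2307/2500
4 2 8737/10000
5 5/2 2113/2500
6 3 4161/5000
7 7/2 7961/10000
DF(1.5y) = 2307/2500 ≈ 0.922800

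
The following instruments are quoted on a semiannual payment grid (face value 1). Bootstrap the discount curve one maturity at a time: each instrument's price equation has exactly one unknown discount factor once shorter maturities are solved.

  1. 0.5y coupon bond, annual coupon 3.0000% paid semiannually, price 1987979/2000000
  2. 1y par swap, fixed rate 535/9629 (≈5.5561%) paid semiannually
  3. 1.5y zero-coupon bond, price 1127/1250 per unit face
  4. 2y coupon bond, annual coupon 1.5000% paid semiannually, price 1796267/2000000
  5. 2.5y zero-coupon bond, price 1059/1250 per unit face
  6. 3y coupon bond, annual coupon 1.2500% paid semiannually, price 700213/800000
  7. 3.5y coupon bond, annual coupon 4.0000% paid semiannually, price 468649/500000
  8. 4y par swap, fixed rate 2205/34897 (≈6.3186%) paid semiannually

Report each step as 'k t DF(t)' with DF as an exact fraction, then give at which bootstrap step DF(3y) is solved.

step 1 [0.5y] bond c/2=3/200: DF=(1987979/2000000 − 3/200·(0))/(1+3/200) = 9793/10000 ≈ 0.979300
step 2 [1y] swap r/2=535/19258: DF=(1 − 535/19258·(0.979300))/(1+535/19258) = 1893/2000 ≈ 0.946500
step 3 [1.5y] zero: DF = P = 1127/1250 ≈ 0.901600
step 4 [2y] bond c/2=3/400: DF=(1796267/2000000 − 3/400·(0.979300+0.946500+0.901600))/(1+3/400) = 544/625 ≈ 0.870400
step 5 [2.5y] zero: DF = P = 1059/1250 ≈ 0.847200
step 6 [3y] bond c/2=1/160: DF=(700213/800000 − 1/160·(0.979300+0.946500+0.901600+0.870400+0.847200))/(1+1/160) = 526/625 ≈ 0.841600
step 7 [3.5y] bond c/2=1/50: DF=(468649/500000 − 1/50·(0.979300+0.946500+0.901600+0.870400+0.847200+0.841600))/(1+1/50) = 8133/10000 ≈ 0.813300
step 8 [4y] swap r/2=2205/69794: DF=(1 − 2205/69794·(0.979300+0.946500+0.901600+0.870400+0.847200+0.841600+0.813300))/(1+2205/69794) = 1559/2000 ≈ 0.779500

1 1/2 9793/10000
2 1 1893/2000
3 3/2 1127/1250
4 2 544/625
5 5/2 1059/1250
6 3 526/625
7 7/2 8133/10000
8 4 1559/2000
DF(3y) is solved at step 6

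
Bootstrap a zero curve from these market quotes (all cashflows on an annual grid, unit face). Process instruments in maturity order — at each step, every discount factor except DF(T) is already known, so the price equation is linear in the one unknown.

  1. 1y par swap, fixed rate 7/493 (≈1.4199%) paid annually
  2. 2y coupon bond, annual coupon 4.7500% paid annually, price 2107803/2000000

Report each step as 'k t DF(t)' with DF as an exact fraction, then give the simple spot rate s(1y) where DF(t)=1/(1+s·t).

1 1 493/500
2 2 4807/5000
s(1y) = (1/(493/500) − 1)/(1) = 7/493 ≈ 1.4199%

step 1 [1y] swap r/1=7/493: DF=(1 − 7/493·(0))/(1+7/493) = 493/500 ≈ 0.986000
step 2 [2y] bond c/1=19/400: DF=(2107803/2000000 − 19/400·(0.986000))/(1+19/400) = 4807/5000 ≈ 0.961400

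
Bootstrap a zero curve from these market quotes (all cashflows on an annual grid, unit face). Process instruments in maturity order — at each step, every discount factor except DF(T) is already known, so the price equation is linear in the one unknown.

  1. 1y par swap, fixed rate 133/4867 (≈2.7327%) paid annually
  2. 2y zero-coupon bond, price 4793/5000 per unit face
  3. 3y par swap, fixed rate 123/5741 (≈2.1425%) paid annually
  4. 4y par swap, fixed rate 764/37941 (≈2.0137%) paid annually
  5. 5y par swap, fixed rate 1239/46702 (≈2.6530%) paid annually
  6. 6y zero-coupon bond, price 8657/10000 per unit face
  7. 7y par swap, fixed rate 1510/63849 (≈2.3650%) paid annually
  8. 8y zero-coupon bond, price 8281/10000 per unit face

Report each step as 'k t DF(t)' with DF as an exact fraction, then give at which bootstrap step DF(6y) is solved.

step 1 [1y] swap r/1=133/4867: DF=(1 − 133/4867·(0))/(1+133/4867) = 4867/5000 ≈ 0.973400
step 2 [2y] zero: DF = P = 4793/5000 ≈ 0.958600
step 3 [3y] swap r/1=123/5741: DF=(1 − 123/5741·(0.973400+0.958600))/(1+123/5741) = 1877/2000 ≈ 0.938500
step 4 [4y] swap r/1=764/37941: DF=(1 − 764/37941·(0.973400+0.958600+0.938500))/(1+764/37941) = 2309/2500 ≈ 0.923600
step 5 [5y] swap r/1=1239/46702: DF=(1 − 1239/46702·(0.973400+0.958600+0.938500+0.923600))/(1+1239/46702) = 8761/10000 ≈ 0.876100
step 6 [6y] zero: DF = P = 8657/10000 ≈ 0.865700
step 7 [7y] swap r/1=1510/63849: DF=(1 − 1510/63849·(0.973400+0.958600+0.938500+0.923600+0.876100+0.865700))/(1+1510/63849) = 849/1000 ≈ 0.849000
step 8 [8y] zero: DF = P = 8281/10000 ≈ 0.828100

1 1 4867/5000
2 2 4793/5000
3 3 1877/2000
4 4 2309/2500
5 5 8761/10000
6 6 8657/10000
7 7 849/1000
8 8 8281/10000
DF(6y) is solved at step 6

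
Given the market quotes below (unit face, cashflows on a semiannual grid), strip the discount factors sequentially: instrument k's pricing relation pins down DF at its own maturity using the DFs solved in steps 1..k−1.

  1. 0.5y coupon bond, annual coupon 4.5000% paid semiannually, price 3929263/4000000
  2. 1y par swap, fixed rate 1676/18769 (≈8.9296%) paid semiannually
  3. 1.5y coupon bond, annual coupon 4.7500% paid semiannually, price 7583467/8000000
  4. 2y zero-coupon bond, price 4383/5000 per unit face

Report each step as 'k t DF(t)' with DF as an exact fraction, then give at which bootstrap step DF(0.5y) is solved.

1 1/2 9607/10000
2 1 4581/5000
3 3/2 1103/1250
4 2 4383/5000
DF(0.5y) is solved at step 1

step 1 [0.5y] bond c/2=9/400: DF=(3929263/4000000 − 9/400·(0))/(1+9/400) = 9607/10000 ≈ 0.960700
step 2 [1y] swap r/2=838/18769: DF=(1 − 838/18769·(0.960700))/(1+838/18769) = 4581/5000 ≈ 0.916200
step 3 [1.5y] bond c/2=19/800: DF=(7583467/8000000 − 19/800·(0.960700+0.916200))/(1+19/800) = 1103/1250 ≈ 0.882400
step 4 [2y] zero: DF = P = 4383/5000 ≈ 0.876600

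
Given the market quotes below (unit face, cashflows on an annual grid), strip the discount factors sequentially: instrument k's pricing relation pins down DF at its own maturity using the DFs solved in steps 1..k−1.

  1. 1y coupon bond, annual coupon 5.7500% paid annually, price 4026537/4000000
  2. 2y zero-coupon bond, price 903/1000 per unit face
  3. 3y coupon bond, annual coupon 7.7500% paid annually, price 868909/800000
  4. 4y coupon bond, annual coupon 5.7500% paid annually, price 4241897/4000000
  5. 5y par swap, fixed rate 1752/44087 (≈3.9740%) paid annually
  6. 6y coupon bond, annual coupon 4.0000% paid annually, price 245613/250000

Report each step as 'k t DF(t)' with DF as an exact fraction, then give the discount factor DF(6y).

1 1 9519/10000
2 2 903/1000
3 3 4373/5000
4 4 534/625
5 5 1031/1250
6 6 7751/10000
DF(6y) = 7751/10000 ≈ 0.775100

step 1 [1y] bond c/1=23/400: DF=(4026537/4000000 − 23/400·(0))/(1+23/400) = 9519/10000 ≈ 0.951900
step 2 [2y] zero: DF = P = 903/1000 ≈ 0.903000
step 3 [3y] bond c/1=31/400: DF=(868909/800000 − 31/400·(0.951900+0.903000))/(1+31/400) = 4373/5000 ≈ 0.874600
step 4 [4y] bond c/1=23/400: DF=(4241897/4000000 − 23/400·(0.951900+0.903000+0.874600))/(1+23/400) = 534/625 ≈ 0.854400
step 5 [5y] swap r/1=1752/44087: DF=(1 − 1752/44087·(0.951900+0.903000+0.874600+0.854400))/(1+1752/44087) = 1031/1250 ≈ 0.824800
step 6 [6y] bond c/1=1/25: DF=(245613/250000 − 1/25·(0.951900+0.903000+0.874600+0.854400+0.824800))/(1+1/25) = 7751/10000 ≈ 0.775100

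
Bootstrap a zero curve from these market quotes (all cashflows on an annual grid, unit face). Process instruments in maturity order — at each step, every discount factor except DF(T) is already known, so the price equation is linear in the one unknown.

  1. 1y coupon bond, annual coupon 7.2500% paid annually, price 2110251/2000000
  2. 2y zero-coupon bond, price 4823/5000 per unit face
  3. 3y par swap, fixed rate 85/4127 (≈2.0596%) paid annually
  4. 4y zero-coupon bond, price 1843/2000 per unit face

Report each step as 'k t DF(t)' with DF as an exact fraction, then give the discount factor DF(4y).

1 1 4919/5000
2 2 4823/5000
3 3 1881/2000
4 4 1843/2000
DF(4y) = 1843/2000 ≈ 0.921500

step 1 [1y] bond c/1=29/400: DF=(2110251/2000000 − 29/400·(0))/(1+29/400) = 4919/5000 ≈ 0.983800
step 2 [2y] zero: DF = P = 4823/5000 ≈ 0.964600
step 3 [3y] swap r/1=85/4127: DF=(1 − 85/4127·(0.983800+0.964600))/(1+85/4127) = 1881/2000 ≈ 0.940500
step 4 [4y] zero: DF = P = 1843/2000 ≈ 0.921500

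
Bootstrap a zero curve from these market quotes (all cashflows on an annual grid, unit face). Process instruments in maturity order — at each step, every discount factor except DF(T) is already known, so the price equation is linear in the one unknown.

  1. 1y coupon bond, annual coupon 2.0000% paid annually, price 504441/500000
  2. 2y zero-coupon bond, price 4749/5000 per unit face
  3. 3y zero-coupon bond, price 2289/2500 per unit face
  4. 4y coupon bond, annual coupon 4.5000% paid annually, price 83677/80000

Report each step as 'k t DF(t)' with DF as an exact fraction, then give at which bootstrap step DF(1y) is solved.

1 1 9891/10000
2 2 4749/5000
3 3 2289/2500
4 4 439/500
DF(1y) is solved at step 1

step 1 [1y] bond c/1=1/50: DF=(504441/500000 − 1/50·(0))/(1+1/50) = 9891/10000 ≈ 0.989100
step 2 [2y] zero: DF = P = 4749/5000 ≈ 0.949800
step 3 [3y] zero: DF = P = 2289/2500 ≈ 0.915600
step 4 [4y] bond c/1=9/200: DF=(83677/80000 − 9/200·(0.989100+0.949800+0.915600))/(1+9/200) = 439/500 ≈ 0.878000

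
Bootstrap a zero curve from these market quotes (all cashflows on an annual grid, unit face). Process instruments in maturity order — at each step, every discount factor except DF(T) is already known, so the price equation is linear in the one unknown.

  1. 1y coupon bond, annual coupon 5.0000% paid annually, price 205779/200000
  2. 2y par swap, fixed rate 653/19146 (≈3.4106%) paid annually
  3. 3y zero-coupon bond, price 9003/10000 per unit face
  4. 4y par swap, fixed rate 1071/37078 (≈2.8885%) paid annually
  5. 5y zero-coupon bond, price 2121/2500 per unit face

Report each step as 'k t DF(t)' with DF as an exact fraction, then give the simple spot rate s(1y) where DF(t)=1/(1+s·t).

1 1 9799/10000
2 2 9347/10000
3 3 9003/10000
4 4 8929/10000
5 5 2121/2500
s(1y) = (1/(9799/10000) − 1)/(1) = 201/9799 ≈ 2.0512%

step 1 [1y] bond c/1=1/20: DF=(205779/200000 − 1/20·(0))/(1+1/20) = 9799/10000 ≈ 0.979900
step 2 [2y] swap r/1=653/19146: DF=(1 − 653/19146·(0.979900))/(1+653/19146) = 9347/10000 ≈ 0.934700
step 3 [3y] zero: DF = P = 9003/10000 ≈ 0.900300
step 4 [4y] swap r/1=1071/37078: DF=(1 − 1071/37078·(0.979900+0.934700+0.900300))/(1+1071/37078) = 8929/10000 ≈ 0.892900
step 5 [5y] zero: DF = P = 2121/2500 ≈ 0.848400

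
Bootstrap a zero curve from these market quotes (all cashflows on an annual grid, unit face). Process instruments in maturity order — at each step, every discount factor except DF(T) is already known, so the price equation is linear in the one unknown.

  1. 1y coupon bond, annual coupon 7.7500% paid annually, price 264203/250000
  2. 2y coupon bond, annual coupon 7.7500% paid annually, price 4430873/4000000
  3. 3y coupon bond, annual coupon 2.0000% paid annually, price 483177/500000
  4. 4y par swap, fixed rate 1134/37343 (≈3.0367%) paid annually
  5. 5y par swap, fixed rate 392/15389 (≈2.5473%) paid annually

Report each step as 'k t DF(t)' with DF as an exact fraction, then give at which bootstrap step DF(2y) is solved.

1 1 613/625
2 2 383/400
3 3 4547/5000
4 4 4433/5000
5 5 1103/1250
DF(2y) is solved at step 2

step 1 [1y] bond c/1=31/400: DF=(264203/250000 − 31/400·(0))/(1+31/400) = 613/625 ≈ 0.980800
step 2 [2y] bond c/1=31/400: DF=(4430873/4000000 − 31/400·(0.980800))/(1+31/400) = 383/400 ≈ 0.957500
step 3 [3y] bond c/1=1/50: DF=(483177/500000 − 1/50·(0.980800+0.957500))/(1+1/50) = 4547/5000 ≈ 0.909400
step 4 [4y] swap r/1=1134/37343: DF=(1 − 1134/37343·(0.980800+0.957500+0.909400))/(1+1134/37343) = 4433/5000 ≈ 0.886600
step 5 [5y] swap r/1=392/15389: DF=(1 − 392/15389·(0.980800+0.957500+0.909400+0.886600))/(1+392/15389) = 1103/1250 ≈ 0.882400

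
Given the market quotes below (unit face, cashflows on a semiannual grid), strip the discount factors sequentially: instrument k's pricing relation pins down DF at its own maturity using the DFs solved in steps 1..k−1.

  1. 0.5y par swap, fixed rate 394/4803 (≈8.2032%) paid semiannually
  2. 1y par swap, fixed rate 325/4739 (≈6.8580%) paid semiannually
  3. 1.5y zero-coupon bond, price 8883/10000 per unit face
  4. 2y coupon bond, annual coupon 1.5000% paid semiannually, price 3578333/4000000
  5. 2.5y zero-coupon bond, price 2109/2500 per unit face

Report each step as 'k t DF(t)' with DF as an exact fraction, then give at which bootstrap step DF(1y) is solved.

step 1 [0.5y] swap r/2=197/4803: DF=(1 − 197/4803·(0))/(1+197/4803) = 4803/5000 ≈ 0.960600
step 2 [1y] swap r/2=325/9478: DF=(1 − 325/9478·(0.960600))/(1+325/9478) = 187/200 ≈ 0.935000
step 3 [1.5y] zero: DF = P = 8883/10000 ≈ 0.888300
step 4 [2y] bond c/2=3/400: DF=(3578333/4000000 − 3/400·(0.960600+0.935000+0.888300))/(1+3/400) = 542/625 ≈ 0.867200
step 5 [2.5y] zero: DF = P = 2109/2500 ≈ 0.843600

1 1/2 4803/5000
2 1 187/200
3 3/2 8883/10000
4 2 542/625
5 5/2 2109/2500
DF(1y) is solved at step 2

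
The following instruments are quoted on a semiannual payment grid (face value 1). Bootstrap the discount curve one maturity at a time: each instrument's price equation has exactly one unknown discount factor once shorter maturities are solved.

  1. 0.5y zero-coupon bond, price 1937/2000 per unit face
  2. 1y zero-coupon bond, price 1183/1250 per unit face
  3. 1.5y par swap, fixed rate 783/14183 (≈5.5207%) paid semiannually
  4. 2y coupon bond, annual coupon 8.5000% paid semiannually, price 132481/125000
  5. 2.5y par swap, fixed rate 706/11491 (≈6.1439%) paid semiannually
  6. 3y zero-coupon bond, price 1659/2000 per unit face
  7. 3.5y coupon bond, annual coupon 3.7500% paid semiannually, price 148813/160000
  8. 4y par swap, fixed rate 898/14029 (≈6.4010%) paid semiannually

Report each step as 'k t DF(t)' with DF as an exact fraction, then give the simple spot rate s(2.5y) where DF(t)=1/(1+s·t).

1 1/2 1937/2000
2 1 1183/1250
3 3/2 9217/10000
4 2 901/1000
5 5/2 2147/2500
6 3 1659/2000
7 7/2 8131/10000
8 4 1551/2000
s(2.5y) = (1/(2147/2500) − 1)/(5/2) = 706/10735 ≈ 6.5766%

step 1 [0.5y] zero: DF = P = 1937/2000 ≈ 0.968500
step 2 [1y] zero: DF = P = 1183/1250 ≈ 0.946400
step 3 [1.5y] swap r/2=783/28366: DF=(1 − 783/28366·(0.968500+0.946400))/(1+783/28366) = 9217/10000 ≈ 0.921700
step 4 [2y] bond c/2=17/400: DF=(132481/125000 − 17/400·(0.968500+0.946400+0.921700))/(1+17/400) = 901/1000 ≈ 0.901000
step 5 [2.5y] swap r/2=353/11491: DF=(1 − 353/11491·(0.968500+0.946400+0.921700+0.901000))/(1+353/11491) = 2147/2500 ≈ 0.858800
step 6 [3y] zero: DF = P = 1659/2000 ≈ 0.829500
step 7 [3.5y] bond c/2=3/160: DF=(148813/160000 − 3/160·(0.968500+0.946400+0.921700+0.901000+0.858800+0.829500))/(1+3/160) = 8131/10000 ≈ 0.813100
step 8 [4y] swap r/2=449/14029: DF=(1 − 449/14029·(0.968500+0.946400+0.921700+0.901000+0.858800+0.829500+0.813100))/(1+449/14029) = 1551/2000 ≈ 0.775500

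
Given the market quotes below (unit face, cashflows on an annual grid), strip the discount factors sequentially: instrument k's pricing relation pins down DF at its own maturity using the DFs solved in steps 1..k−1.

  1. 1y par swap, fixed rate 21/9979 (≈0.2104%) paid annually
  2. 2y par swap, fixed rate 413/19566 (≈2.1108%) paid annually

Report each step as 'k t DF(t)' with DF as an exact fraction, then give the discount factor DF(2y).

step 1 [1y] swap r/1=21/9979: DF=(1 − 21/9979·(0))/(1+21/9979) = 9979/10000 ≈ 0.997900
step 2 [2y] swap r/1=413/19566: DF=(1 − 413/19566·(0.997900))/(1+413/19566) = 9587/10000 ≈ 0.958700

1 1 9979/10000
2 2 9587/10000
DF(2y) = 9587/10000 ≈ 0.958700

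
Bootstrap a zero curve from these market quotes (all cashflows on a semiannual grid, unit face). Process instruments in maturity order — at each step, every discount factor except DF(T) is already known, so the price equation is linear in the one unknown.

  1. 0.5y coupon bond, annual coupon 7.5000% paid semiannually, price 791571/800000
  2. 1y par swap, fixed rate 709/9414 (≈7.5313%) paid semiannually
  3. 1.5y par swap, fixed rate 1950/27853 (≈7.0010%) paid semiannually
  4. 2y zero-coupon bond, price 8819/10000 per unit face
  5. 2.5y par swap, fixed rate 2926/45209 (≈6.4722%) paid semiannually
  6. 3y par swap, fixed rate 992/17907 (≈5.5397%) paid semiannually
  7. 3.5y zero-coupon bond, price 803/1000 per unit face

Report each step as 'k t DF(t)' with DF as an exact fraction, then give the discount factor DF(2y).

step 1 [0.5y] bond c/2=3/80: DF=(791571/800000 − 3/80·(0))/(1+3/80) = 9537/10000 ≈ 0.953700
step 2 [1y] swap r/2=709/18828: DF=(1 − 709/18828·(0.953700))/(1+709/18828) = 9291/10000 ≈ 0.929100
step 3 [1.5y] swap r/2=975/27853: DF=(1 − 975/27853·(0.953700+0.929100))/(1+975/27853) = 361/400 ≈ 0.902500
step 4 [2y] zero: DF = P = 8819/10000 ≈ 0.881900
step 5 [2.5y] swap r/2=1463/45209: DF=(1 − 1463/45209·(0.953700+0.929100+0.902500+0.881900))/(1+1463/45209) = 8537/10000 ≈ 0.853700
step 6 [3y] swap r/2=496/17907: DF=(1 − 496/17907·(0.953700+0.929100+0.902500+0.881900+0.853700))/(1+496/17907) = 532/625 ≈ 0.851200
step 7 [3.5y] zero: DF = P = 803/1000 ≈ 0.803000

1 1/2 9537/10000
2 1 9291/10000
3 3/2 361/400
4 2 8819/10000
5 5/2 8537/10000
6 3 532/625
7 7/2 803/1000
DF(2y) = 8819/10000 ≈ 0.881900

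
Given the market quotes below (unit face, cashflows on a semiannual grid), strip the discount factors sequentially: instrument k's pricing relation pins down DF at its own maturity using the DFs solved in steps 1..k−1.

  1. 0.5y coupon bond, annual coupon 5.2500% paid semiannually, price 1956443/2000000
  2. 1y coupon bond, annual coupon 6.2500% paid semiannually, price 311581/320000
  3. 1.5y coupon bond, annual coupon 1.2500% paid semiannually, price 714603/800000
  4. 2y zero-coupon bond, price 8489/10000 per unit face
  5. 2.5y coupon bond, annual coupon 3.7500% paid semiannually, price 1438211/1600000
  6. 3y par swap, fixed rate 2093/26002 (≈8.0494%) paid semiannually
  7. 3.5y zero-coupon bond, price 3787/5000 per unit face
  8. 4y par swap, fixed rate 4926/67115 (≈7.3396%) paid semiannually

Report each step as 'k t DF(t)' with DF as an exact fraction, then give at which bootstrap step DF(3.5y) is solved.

1 1/2 2383/2500
2 1 9153/10000
3 3/2 8761/10000
4 2 8489/10000
5 5/2 4081/5000
6 3 7907/10000
7 7/2 3787/5000
8 4 7537/10000
DF(3.5y) is solved at step 7

step 1 [0.5y] bond c/2=21/800: DF=(1956443/2000000 − 21/800·(0))/(1+21/800) = 2383/2500 ≈ 0.953200
step 2 [1y] bond c/2=1/32: DF=(311581/320000 − 1/32·(0.953200))/(1+1/32) = 9153/10000 ≈ 0.915300
step 3 [1.5y] bond c/2=1/160: DF=(714603/800000 − 1/160·(0.953200+0.915300))/(1+1/160) = 8761/10000 ≈ 0.876100
step 4 [2y] zero: DF = P = 8489/10000 ≈ 0.848900
step 5 [2.5y] bond c/2=3/160: DF=(1438211/1600000 − 3/160·(0.953200+0.915300+0.876100+0.848900))/(1+3/160) = 4081/5000 ≈ 0.816200
step 6 [3y] swap r/2=2093/52004: DF=(1 − 2093/52004·(0.953200+0.915300+0.876100+0.848900+0.816200))/(1+2093/52004) = 7907/10000 ≈ 0.790700
step 7 [3.5y] zero: DF = P = 3787/5000 ≈ 0.757400
step 8 [4y] swap r/2=2463/67115: DF=(1 − 2463/67115·(0.953200+0.915300+0.876100+0.848900+0.816200+0.790700+0.757400))/(1+2463/67115) = 7537/10000 ≈ 0.753700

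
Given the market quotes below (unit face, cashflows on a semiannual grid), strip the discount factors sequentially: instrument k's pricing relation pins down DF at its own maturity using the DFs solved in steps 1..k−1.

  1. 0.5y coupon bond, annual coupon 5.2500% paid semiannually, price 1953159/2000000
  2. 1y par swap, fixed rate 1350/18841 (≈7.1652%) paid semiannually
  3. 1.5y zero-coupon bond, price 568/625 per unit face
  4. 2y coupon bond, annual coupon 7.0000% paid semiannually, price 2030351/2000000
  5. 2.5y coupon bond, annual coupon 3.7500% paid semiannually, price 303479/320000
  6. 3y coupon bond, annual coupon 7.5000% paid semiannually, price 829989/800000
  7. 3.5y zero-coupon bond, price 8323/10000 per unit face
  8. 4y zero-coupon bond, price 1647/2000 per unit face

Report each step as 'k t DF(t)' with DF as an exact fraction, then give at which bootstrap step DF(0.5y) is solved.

step 1 [0.5y] bond c/2=21/800: DF=(1953159/2000000 − 21/800·(0))/(1+21/800) = 2379/2500 ≈ 0.951600
step 2 [1y] swap r/2=675/18841: DF=(1 − 675/18841·(0.951600))/(1+675/18841) = 373/400 ≈ 0.932500
step 3 [1.5y] zero: DF = P = 568/625 ≈ 0.908800
step 4 [2y] bond c/2=7/200: DF=(2030351/2000000 − 7/200·(0.951600+0.932500+0.908800))/(1+7/200) = 554/625 ≈ 0.886400
step 5 [2.5y] bond c/2=3/160: DF=(303479/320000 − 3/160·(0.951600+0.932500+0.908800+0.886400))/(1+3/160) = 1079/1250 ≈ 0.863200
step 6 [3y] bond c/2=3/80: DF=(829989/800000 − 3/80·(0.951600+0.932500+0.908800+0.886400+0.863200))/(1+3/80) = 4179/5000 ≈ 0.835800
step 7 [3.5y] zero: DF = P = 8323/10000 ≈ 0.832300
step 8 [4y] zero: DF = P = 1647/2000 ≈ 0.823500

1 1/2 2379/2500
2 1 373/400
3 3/2 568/625
4 2 554/625
5 5/2 1079/1250
6 3 4179/5000
7 7/2 8323/10000
8 4 1647/2000
DF(0.5y) is solved at step 1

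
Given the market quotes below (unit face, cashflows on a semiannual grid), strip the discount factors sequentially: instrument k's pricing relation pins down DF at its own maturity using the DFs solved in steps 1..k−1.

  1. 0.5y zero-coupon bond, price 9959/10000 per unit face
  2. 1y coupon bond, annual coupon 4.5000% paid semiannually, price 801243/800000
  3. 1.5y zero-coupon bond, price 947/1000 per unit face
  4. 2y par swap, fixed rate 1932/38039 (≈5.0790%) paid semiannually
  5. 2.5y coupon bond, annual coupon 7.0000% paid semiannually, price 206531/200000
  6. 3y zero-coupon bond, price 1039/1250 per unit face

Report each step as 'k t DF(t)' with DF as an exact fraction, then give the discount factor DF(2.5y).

1 1/2 9959/10000
2 1 1197/1250
3 3/2 947/1000
4 2 4517/5000
5 5/2 8691/10000
6 3 1039/1250
DF(2.5y) = 8691/10000 ≈ 0.869100

step 1 [0.5y] zero: DF = P = 9959/10000 ≈ 0.995900
step 2 [1y] bond c/2=9/400: DF=(801243/800000 − 9/400·(0.995900))/(1+9/400) = 1197/1250 ≈ 0.957600
step 3 [1.5y] zero: DF = P = 947/1000 ≈ 0.947000
step 4 [2y] swap r/2=966/38039: DF=(1 − 966/38039·(0.995900+0.957600+0.947000))/(1+966/38039) = 4517/5000 ≈ 0.903400
step 5 [2.5y] bond c/2=7/200: DF=(206531/200000 − 7/200·(0.995900+0.957600+0.947000+0.903400))/(1+7/200) = 8691/10000 ≈ 0.869100
step 6 [3y] zero: DF = P = 1039/1250 ≈ 0.831200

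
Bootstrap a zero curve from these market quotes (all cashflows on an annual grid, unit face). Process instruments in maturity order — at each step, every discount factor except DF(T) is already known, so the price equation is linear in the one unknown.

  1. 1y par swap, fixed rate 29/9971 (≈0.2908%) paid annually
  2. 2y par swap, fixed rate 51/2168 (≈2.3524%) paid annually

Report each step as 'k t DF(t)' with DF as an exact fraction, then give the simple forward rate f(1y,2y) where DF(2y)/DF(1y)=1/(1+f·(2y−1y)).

1 1 9971/10000
2 2 9541/10000
f(1y,2y) = ((9971/10000)/(9541/10000) − 1)/(1) = 430/9541 ≈ 4.5069%

step 1 [1y] swap r/1=29/9971: DF=(1 − 29/9971·(0))/(1+29/9971) = 9971/10000 ≈ 0.997100
step 2 [2y] swap r/1=51/2168: DF=(1 − 51/2168·(0.997100))/(1+51/2168) = 9541/10000 ≈ 0.954100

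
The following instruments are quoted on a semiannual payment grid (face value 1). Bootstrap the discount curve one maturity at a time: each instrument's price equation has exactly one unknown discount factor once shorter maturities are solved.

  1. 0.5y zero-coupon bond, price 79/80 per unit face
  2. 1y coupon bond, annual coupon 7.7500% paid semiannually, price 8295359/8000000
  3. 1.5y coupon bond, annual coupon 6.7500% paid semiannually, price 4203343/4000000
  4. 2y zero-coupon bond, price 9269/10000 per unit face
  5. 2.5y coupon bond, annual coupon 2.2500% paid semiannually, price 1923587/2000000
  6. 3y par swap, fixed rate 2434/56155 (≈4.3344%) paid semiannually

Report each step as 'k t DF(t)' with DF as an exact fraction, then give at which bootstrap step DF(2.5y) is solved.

1 1/2 79/80
2 1 4807/5000
3 3/2 9529/10000
4 2 9269/10000
5 5/2 1817/2000
6 3 8783/10000
DF(2.5y) is solved at step 5

step 1 [0.5y] zero: DF = P = 79/80 ≈ 0.987500
step 2 [1y] bond c/2=31/800: DF=(8295359/8000000 − 31/800·(0.987500))/(1+31/800) = 4807/5000 ≈ 0.961400
step 3 [1.5y] bond c/2=27/800: DF=(4203343/4000000 − 27/800·(0.987500+0.961400))/(1+27/800) = 9529/10000 ≈ 0.952900
step 4 [2y] zero: DF = P = 9269/10000 ≈ 0.926900
step 5 [2.5y] bond c/2=9/800: DF=(1923587/2000000 − 9/800·(0.987500+0.961400+0.952900+0.926900))/(1+9/800) = 1817/2000 ≈ 0.908500
step 6 [3y] swap r/2=1217/56155: DF=(1 − 1217/56155·(0.987500+0.961400+0.952900+0.926900+0.908500))/(1+1217/56155) = 8783/10000 ≈ 0.878300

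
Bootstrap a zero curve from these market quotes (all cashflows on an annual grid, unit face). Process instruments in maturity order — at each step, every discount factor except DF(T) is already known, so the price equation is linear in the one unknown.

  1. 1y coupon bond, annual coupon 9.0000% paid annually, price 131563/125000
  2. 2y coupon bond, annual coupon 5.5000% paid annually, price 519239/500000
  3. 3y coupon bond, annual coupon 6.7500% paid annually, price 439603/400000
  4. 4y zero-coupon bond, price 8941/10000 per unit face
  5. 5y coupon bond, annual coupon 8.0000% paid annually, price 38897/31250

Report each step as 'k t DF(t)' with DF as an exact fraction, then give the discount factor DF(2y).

1 1 1207/1250
2 2 467/500
3 3 4547/5000
4 4 8941/10000
5 5 4391/5000
DF(2y) = 467/500 ≈ 0.934000

step 1 [1y] bond c/1=9/100: DF=(131563/125000 − 9/100·(0))/(1+9/100) = 1207/1250 ≈ 0.965600
step 2 [2y] bond c/1=11/200: DF=(519239/500000 − 11/200·(0.965600))/(1+11/200) = 467/500 ≈ 0.934000
step 3 [3y] bond c/1=27/400: DF=(439603/400000 − 27/400·(0.965600+0.934000))/(1+27/400) = 4547/5000 ≈ 0.909400
step 4 [4y] zero: DF = P = 8941/10000 ≈ 0.894100
step 5 [5y] bond c/1=2/25: DF=(38897/31250 − 2/25·(0.965600+0.934000+0.909400+0.894100))/(1+2/25) = 4391/5000 ≈ 0.878200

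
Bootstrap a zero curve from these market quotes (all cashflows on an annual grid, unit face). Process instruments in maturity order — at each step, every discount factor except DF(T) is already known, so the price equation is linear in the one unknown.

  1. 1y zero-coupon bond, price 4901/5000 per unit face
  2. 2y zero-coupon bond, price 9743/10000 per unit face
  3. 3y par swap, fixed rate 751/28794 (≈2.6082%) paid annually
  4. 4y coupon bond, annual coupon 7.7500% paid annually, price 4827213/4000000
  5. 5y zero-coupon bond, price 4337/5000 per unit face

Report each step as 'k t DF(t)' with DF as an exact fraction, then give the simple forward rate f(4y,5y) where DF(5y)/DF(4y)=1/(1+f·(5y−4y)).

step 1 [1y] zero: DF = P = 4901/5000 ≈ 0.980200
step 2 [2y] zero: DF = P = 9743/10000 ≈ 0.974300
step 3 [3y] swap r/1=751/28794: DF=(1 − 751/28794·(0.980200+0.974300))/(1+751/28794) = 9249/10000 ≈ 0.924900
step 4 [4y] bond c/1=31/400: DF=(4827213/4000000 − 31/400·(0.980200+0.974300+0.924900))/(1+31/400) = 9129/10000 ≈ 0.912900
step 5 [5y] zero: DF = P = 4337/5000 ≈ 0.867400

1 1 4901/5000
2 2 9743/10000
3 3 9249/10000
4 4 9129/10000
5 5 4337/5000
f(4y,5y) = ((9129/10000)/(4337/5000) − 1)/(1) = 455/8674 ≈ 5.2456%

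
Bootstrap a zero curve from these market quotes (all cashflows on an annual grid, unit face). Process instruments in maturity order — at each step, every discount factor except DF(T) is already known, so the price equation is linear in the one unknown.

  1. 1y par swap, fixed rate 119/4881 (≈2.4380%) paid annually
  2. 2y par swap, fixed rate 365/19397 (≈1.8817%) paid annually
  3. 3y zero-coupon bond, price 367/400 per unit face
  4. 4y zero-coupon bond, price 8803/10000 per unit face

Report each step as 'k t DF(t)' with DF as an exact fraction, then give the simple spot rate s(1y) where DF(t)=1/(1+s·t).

step 1 [1y] swap r/1=119/4881: DF=(1 − 119/4881·(0))/(1+119/4881) = 4881/5000 ≈ 0.976200
step 2 [2y] swap r/1=365/19397: DF=(1 − 365/19397·(0.976200))/(1+365/19397) = 1927/2000 ≈ 0.963500
step 3 [3y] zero: DF = P = 367/400 ≈ 0.917500
step 4 [4y] zero: DF = P = 8803/10000 ≈ 0.880300

1 1 4881/5000
2 2 1927/2000
3 3 367/400
4 4 8803/10000
s(1y) = (1/(4881/5000) − 1)/(1) = 119/4881 ≈ 2.4380%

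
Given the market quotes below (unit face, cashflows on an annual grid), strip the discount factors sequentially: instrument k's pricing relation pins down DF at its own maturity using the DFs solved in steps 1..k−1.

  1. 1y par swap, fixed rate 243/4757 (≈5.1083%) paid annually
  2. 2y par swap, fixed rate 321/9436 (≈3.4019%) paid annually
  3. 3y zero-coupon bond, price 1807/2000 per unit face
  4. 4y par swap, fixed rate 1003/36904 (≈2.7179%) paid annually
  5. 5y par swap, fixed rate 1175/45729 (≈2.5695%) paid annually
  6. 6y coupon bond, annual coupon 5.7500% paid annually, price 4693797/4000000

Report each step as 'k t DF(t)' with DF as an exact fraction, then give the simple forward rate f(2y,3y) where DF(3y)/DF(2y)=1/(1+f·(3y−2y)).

1 1 4757/5000
2 2 4679/5000
3 3 1807/2000
4 4 8997/10000
5 5 353/400
6 6 861/1000
f(2y,3y) = ((4679/5000)/(1807/2000) − 1)/(1) = 323/9035 ≈ 3.5750%

step 1 [1y] swap r/1=243/4757: DF=(1 − 243/4757·(0))/(1+243/4757) = 4757/5000 ≈ 0.951400
step 2 [2y] swap r/1=321/9436: DF=(1 − 321/9436·(0.951400))/(1+321/9436) = 4679/5000 ≈ 0.935800
step 3 [3y] zero: DF = P = 1807/2000 ≈ 0.903500
step 4 [4y] swap r/1=1003/36904: DF=(1 − 1003/36904·(0.951400+0.935800+0.903500))/(1+1003/36904) = 8997/10000 ≈ 0.899700
step 5 [5y] swap r/1=1175/45729: DF=(1 − 1175/45729·(0.951400+0.935800+0.903500+0.899700))/(1+1175/45729) = 353/400 ≈ 0.882500
step 6 [6y] bond c/1=23/400: DF=(4693797/4000000 − 23/400·(0.951400+0.935800+0.903500+0.899700+0.882500))/(1+23/400) = 861/1000 ≈ 0.861000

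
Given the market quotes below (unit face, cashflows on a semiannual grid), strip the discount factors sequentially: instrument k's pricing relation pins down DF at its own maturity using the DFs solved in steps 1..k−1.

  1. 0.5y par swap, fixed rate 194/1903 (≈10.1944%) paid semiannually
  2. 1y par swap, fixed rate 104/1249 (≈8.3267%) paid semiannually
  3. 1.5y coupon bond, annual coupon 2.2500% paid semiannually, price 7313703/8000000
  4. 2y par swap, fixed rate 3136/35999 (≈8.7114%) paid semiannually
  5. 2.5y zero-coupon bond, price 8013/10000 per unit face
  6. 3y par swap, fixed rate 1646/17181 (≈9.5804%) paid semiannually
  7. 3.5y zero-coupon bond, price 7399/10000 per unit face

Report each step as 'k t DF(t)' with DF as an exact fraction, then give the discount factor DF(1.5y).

step 1 [0.5y] swap r/2=97/1903: DF=(1 − 97/1903·(0))/(1+97/1903) = 1903/2000 ≈ 0.951500
step 2 [1y] swap r/2=52/1249: DF=(1 − 52/1249·(0.951500))/(1+52/1249) = 461/500 ≈ 0.922000
step 3 [1.5y] bond c/2=9/800: DF=(7313703/8000000 − 9/800·(0.951500+0.922000))/(1+9/800) = 552/625 ≈ 0.883200
step 4 [2y] swap r/2=1568/35999: DF=(1 − 1568/35999·(0.951500+0.922000+0.883200))/(1+1568/35999) = 527/625 ≈ 0.843200
step 5 [2.5y] zero: DF = P = 8013/10000 ≈ 0.801300
step 6 [3y] swap r/2=823/17181: DF=(1 − 823/17181·(0.951500+0.922000+0.883200+0.843200+0.801300))/(1+823/17181) = 7531/10000 ≈ 0.753100
step 7 [3.5y] zero: DF = P = 7399/10000 ≈ 0.739900

1 1/2 1903/2000
2 1 461/500
3 3/2 552/625
4 2 527/625
5 5/2 8013/10000
6 3 7531/10000
7 7/2 7399/10000
DF(1.5y) = 552/625 ≈ 0.883200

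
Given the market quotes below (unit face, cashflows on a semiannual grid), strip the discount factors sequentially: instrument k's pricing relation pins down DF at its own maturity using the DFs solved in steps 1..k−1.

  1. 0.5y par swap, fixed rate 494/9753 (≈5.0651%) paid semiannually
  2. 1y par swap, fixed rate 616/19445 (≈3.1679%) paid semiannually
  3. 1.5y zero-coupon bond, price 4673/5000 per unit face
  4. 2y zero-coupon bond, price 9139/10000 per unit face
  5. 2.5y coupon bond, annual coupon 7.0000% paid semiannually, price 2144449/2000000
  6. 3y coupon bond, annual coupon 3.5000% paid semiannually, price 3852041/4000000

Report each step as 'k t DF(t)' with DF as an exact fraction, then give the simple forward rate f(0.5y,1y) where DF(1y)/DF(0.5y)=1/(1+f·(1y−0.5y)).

step 1 [0.5y] swap r/2=247/9753: DF=(1 − 247/9753·(0))/(1+247/9753) = 9753/10000 ≈ 0.975300
step 2 [1y] swap r/2=308/19445: DF=(1 − 308/19445·(0.975300))/(1+308/19445) = 2423/2500 ≈ 0.969200
step 3 [1.5y] zero: DF = P = 4673/5000 ≈ 0.934600
step 4 [2y] zero: DF = P = 9139/10000 ≈ 0.913900
step 5 [2.5y] bond c/2=7/200: DF=(2144449/2000000 − 7/200·(0.975300+0.969200+0.934600+0.913900))/(1+7/200) = 9077/10000 ≈ 0.907700
step 6 [3y] bond c/2=7/400: DF=(3852041/4000000 − 7/400·(0.975300+0.969200+0.934600+0.913900+0.907700))/(1+7/400) = 541/625 ≈ 0.865600

1 1/2 9753/10000
2 1 2423/2500
3 3/2 4673/5000
4 2 9139/10000
5 5/2 9077/10000
6 3 541/625
f(0.5y,1y) = ((9753/10000)/(2423/2500) − 1)/(1/2) = 61/4846 ≈ 1.2588%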